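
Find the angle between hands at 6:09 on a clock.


130.5°

Hour hand = 6×30 + 9×0.5 = 184.5°
Minute hand = 9×6 = 54°
Difference = |184.5 - 54| = 130.5°


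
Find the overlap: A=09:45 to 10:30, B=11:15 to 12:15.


0 minutes

Meeting A: 585-630 (in minutes from midnight)
Meeting B: 675-735
Overlap start = max(585, 675) = 675
Overlap end = min(630, 735) = 630
Overlap = max(0, 630 - 675) = 0 min


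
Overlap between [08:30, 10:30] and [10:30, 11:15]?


0 minutes

Meeting A: 510-630 (in minutes from midnight)
Meeting B: 630-675
Overlap start = max(510, 630) = 630
Overlap end = min(630, 675) = 630
Overlap = max(0, 630 - 630) = 0 min


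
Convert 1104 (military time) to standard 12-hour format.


11:04 AM

Hour: 11
11 < 12 → AM


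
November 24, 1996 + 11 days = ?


Start: November 24, 1996
Add 11 days
November 24 → December 1: 30 - 24 + 1 = 7 days (11 - 7 = 4 left)
December 1 + 4 = December 5, 1996

December 5, 1996


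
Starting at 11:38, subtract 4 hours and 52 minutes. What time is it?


06:46

Start: 698 minutes from midnight
Subtract: 292 minutes
Remaining: 698 - 292 = 406
Hours: 6, Minutes: 46


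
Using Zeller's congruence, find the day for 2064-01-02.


Wednesday

Zeller's congruence:
q=2, m=13, k=63, j=20
h = (2 + ⌊13×14/5⌋ + 63 + ⌊63/4⌋ + ⌊20/4⌋ - 2×20) mod 7
= (2 + 36 + 63 + 15 + 5 - 40) mod 7
= 81 mod 7 = 4
h=4 → Wednesday


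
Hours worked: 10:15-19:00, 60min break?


Total time = (19×60+0) - (10×60+15)
= 1140 - 615 = 525 min
Minus break: 525 - 60 = 465 min
= 7h 45m

7h 45m (465 minutes)


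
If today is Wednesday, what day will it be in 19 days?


Monday

Start: Wednesday (index 2)
(2 + 19) mod 7
= 21 mod 7
= 0
Index 0 → Monday


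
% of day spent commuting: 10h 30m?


43.8%

Time: 630 minutes
Day: 1440 minutes
Percentage = (630/1440) × 100 ≈ 43.8%


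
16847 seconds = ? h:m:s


Hours: 16847 ÷ 3600 = 4 remainder 2447
Minutes: 2447 ÷ 60 = 40 remainder 47
Seconds: 47

4h 40m 47s


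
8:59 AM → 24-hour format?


Input: 8:59 AM
AM hour stays: 8

08:59


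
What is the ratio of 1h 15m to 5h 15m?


5:21 (0.24)

Duration 1: 75 minutes
Duration 2: 315 minutes
Ratio = 75:315
GCD = 15
Simplified = 5:21
As a decimal: 5/21 ≈ 0.24


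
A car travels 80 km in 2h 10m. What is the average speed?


36.9 km/h

Distance: 80 km
Time: 2h 10m = 130 min = 130/60 = 13/6 hours
Speed = 80 ÷ (13/6) = 80 × 6 / 13 = 480/13 ≈ 36.9 km/h


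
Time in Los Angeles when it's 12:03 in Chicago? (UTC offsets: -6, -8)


Time difference = UTC-8 - UTC-6 = -2 hours
New hour = (12 -2) mod 24
= 10 mod 24 = 10
Minutes unchanged → 10:03

10:03


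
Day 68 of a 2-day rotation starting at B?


Shifts: A, B
Start: B (index 1)
Day 68: (1 + 68 - 1) mod 2
= 68 mod 2
= 0
Index 0 → shift A

Shift A


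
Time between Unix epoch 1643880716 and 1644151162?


270446 seconds (75.1 hours / 3.13 days)

Difference = 1644151162 - 1643880716 = 270446 seconds
In hours: 270446 / 3600 ≈ 75.1
In days: 270446 / 86400 ≈ 3.13


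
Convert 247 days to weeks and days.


35 weeks 2 days

Weeks: 247 ÷ 7 = 35 remainder 2


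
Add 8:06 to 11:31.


Start: 691 minutes from midnight
Add: 486 minutes
Total: 1177 minutes
Hours: 1177 ÷ 60 = 19 remainder 37

19:37


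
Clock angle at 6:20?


70.0°

Hour hand = 6×30 + 20×0.5 = 190.0°
Minute hand = 20×6 = 120°
Difference = |190.0 - 120| = 70.0°


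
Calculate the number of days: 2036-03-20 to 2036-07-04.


From March 20, 2036 to July 4, 2036
Rest of March 2036: 31 - 20 = 11
Full months: April 30, May 31, June 30
Days into July 2036: 4
Total = 11 + 30 + 31 + 30 + 4 = 106 days

106 days


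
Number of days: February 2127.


28 days

Month: February (month 2)
February: 28 or 29 (leap year)
2127 leap year? No


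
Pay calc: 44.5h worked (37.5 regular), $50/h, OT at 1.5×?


$2400.00

Regular: 37.5h × $50 = $1875.00
Overtime: 44.5 - 37.5 = 7.0h
OT pay: 7.0h × $50 × 1.5 = $525.00
Total = $1875.00 + $525.00 = $2400.00


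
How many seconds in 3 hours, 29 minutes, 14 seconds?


12554 seconds

Hours: 3 × 3600 = 10800
Minutes: 29 × 60 = 1740
Seconds: 14
Total = 10800 + 1740 + 14 = 12554


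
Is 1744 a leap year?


Rules: divisible by 4 AND (not by 100 OR by 400)
1744 ÷ 4 = 436 exactly → divisible by 4
1744 ÷ 100 = 17 remainder 44 → not divisible by 100
Divisible by 4 but not by 100 → leap year

Yes


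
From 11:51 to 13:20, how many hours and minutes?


End time in minutes: 13×60 + 20 = 800
Start time in minutes: 11×60 + 51 = 711
Difference = 800 - 711 = 89 minutes
= 1 hours 29 minutes

1h 29m


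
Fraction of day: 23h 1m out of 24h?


0.9590 (95.90%)

Total minutes: 23×60 + 1 = 1381
Day = 24×60 = 1440 minutes
Fraction = 1381/1440 ≈ 0.9590
As a percentage: 1381/1440 × 100 ≈ 95.90%


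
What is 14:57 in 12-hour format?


Hour: 14
14 - 12 = 2 → PM

2:57 PM


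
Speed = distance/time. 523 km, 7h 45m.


Distance: 523 km
Time: 7h 45m = 465 min = 465/60 = 31/4 hours
Speed = 523 ÷ (31/4) = 523 × 4 / 31 = 2092/31 ≈ 67.5 km/h

67.5 km/h


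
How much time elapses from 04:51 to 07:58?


End time in minutes: 7×60 + 58 = 478
Start time in minutes: 4×60 + 51 = 291
Difference = 478 - 291 = 187 minutes
= 3 hours 7 minutes

3h 7m


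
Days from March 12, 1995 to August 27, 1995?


168 days

From March 12, 1995 to August 27, 1995
Rest of March 1995: 31 - 12 = 19
Full months: April 30, May 31, June 30, July 31
Days into August 1995: 27
Total = 19 + 30 + 31 + 30 + 31 + 27 = 168 days


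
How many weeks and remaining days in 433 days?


61 weeks 6 days

Weeks: 433 ÷ 7 = 61 remainder 6


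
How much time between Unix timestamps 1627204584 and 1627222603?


Difference = 1627222603 - 1627204584 = 18019 seconds
In hours: 18019 / 3600 ≈ 5.0
In days: 18019 / 86400 ≈ 0.21

18019 seconds (5.0 hours / 0.21 days)


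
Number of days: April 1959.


30 days

Month: April (month 4)
April has 30 days


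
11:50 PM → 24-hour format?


23:50

Input: 11:50 PM
PM: 11 + 12 = 23


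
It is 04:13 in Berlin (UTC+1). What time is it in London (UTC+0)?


03:13

Time difference = UTC+0 - UTC+1 = -1 hours
New hour = (4 -1) mod 24
= 3 mod 24 = 3
Minutes unchanged → 03:13


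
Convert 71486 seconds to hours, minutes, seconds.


19h 51m 26s

Hours: 71486 ÷ 3600 = 19 remainder 3086
Minutes: 3086 ÷ 60 = 51 remainder 26
Seconds: 26


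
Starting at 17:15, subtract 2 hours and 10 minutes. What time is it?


Start: 1035 minutes from midnight
Subtract: 130 minutes
Remaining: 1035 - 130 = 905
Hours: 15, Minutes: 5

15:05


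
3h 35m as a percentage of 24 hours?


0.1493 (14.93%)

Total minutes: 3×60 + 35 = 215
Day = 24×60 = 1440 minutes
Fraction = 215/1440 ≈ 0.1493
As a percentage: 215/1440 × 100 ≈ 14.93%


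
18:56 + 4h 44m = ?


Start: 1136 minutes from midnight
Add: 284 minutes
Total: 1420 minutes
Hours: 1420 ÷ 60 = 23 remainder 40

23:40


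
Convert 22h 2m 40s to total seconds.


Hours: 22 × 3600 = 79200
Minutes: 2 × 60 = 120
Seconds: 40
Total = 79200 + 120 + 40 = 79360

79360 seconds


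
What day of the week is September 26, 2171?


Thursday

Zeller's congruence:
q=26, m=9, k=71, j=21
h = (26 + ⌊13×10/5⌋ + 71 + ⌊71/4⌋ + ⌊21/4⌋ - 2×21) mod 7
= (26 + 26 + 71 + 17 + 5 - 42) mod 7
= 103 mod 7 = 5
h=5 → Thursday


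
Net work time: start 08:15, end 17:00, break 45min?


Total time = (17×60+0) - (8×60+15)
= 1020 - 495 = 525 min
Minus break: 525 - 45 = 480 min
= 8h 0m

8h 0m (480 minutes)


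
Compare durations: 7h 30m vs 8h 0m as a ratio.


Duration 1: 450 minutes
Duration 2: 480 minutes
Ratio = 450:480
GCD = 30
Simplified = 15:16
As a decimal: 15/16 ≈ 0.94

15:16 (0.94)


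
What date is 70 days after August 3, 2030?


Start: August 3, 2030
Add 70 days
August 3 → September 1: 31 - 3 + 1 = 29 days (70 - 29 = 41 left)
September 1 → October 1: 30 - 1 + 1 = 30 days (41 - 30 = 11 left)
October 1 + 11 = October 12, 2030

October 12, 2030


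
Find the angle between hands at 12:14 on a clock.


77.0°

Hour hand (12 ≡ 0 on the dial): 0×30 + 14×0.5 = 7.0°
Minute hand = 14×6 = 84°
Difference = |7.0 - 84| = 77.0°


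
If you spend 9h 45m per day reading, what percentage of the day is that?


40.6%

Time: 585 minutes
Day: 1440 minutes
Percentage = (585/1440) × 100 ≈ 40.6%


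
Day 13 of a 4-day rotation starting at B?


Shifts: A, B, C, D
Start: B (index 1)
Day 13: (1 + 13 - 1) mod 4
= 13 mod 4
= 1
Index 1 → shift B

Shift B


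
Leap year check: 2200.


No

Rules: divisible by 4 AND (not by 100 OR by 400)
2200 ÷ 4 = 550 exactly → divisible by 4
2200 ÷ 100 = 22 exactly → divisible by 100
2200 ÷ 400 = 5 remainder 200 → not divisible by 400
Divisible by 100 but not by 400 → not a leap year


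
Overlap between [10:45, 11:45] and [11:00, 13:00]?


Meeting A: 645-705 (in minutes from midnight)
Meeting B: 660-780
Overlap start = max(645, 660) = 660
Overlap end = min(705, 780) = 705
Overlap = max(0, 705 - 660) = 45 min

45 minutes


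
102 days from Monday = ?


Start: Monday (index 0)
(0 + 102) mod 7
= 102 mod 7
= 4
Index 4 → Friday

Friday


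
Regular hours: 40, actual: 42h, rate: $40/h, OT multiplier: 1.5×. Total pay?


$1720.00

Regular: 40h × $40 = $1600.00
Overtime: 42 - 40 = 2h
OT pay: 2h × $40 × 1.5 = $120.00
Total = $1600.00 + $120.00 = $1720.00


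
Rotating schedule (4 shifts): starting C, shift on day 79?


Shifts: A, B, C, D
Start: C (index 2)
Day 79: (2 + 79 - 1) mod 4
= 80 mod 4
= 0
Index 0 → shift A

Shift A


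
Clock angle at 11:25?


167.5°

Hour hand = 11×30 + 25×0.5 = 342.5°
Minute hand = 25×6 = 150°
Difference = |342.5 - 150| = 192.5°
Since > 180°: 360 - 192.5 = 167.5°


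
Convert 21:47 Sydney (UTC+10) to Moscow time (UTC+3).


Time difference = UTC+3 - UTC+10 = -7 hours
New hour = (21 -7) mod 24
= 14 mod 24 = 14
Minutes unchanged → 14:47

14:47


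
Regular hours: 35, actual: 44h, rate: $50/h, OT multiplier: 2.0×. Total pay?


$2650.00

Regular: 35h × $50 = $1750.00
Overtime: 44 - 35 = 9h
OT pay: 9h × $50 × 2.0 = $900.00
Total = $1750.00 + $900.00 = $2650.00


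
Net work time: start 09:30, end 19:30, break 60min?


Total time = (19×60+30) - (9×60+30)
= 1170 - 570 = 600 min
Minus break: 600 - 60 = 540 min
= 9h 0m

9h 0m (540 minutes)


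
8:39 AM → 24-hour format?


Input: 8:39 AM
AM hour stays: 8

08:39


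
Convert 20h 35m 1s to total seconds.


Hours: 20 × 3600 = 72000
Minutes: 35 × 60 = 2100
Seconds: 1
Total = 72000 + 2100 + 1 = 74101

74101 seconds


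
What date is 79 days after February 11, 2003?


May 1, 2003

Start: February 11, 2003
Add 79 days
February 11 → March 1: 28 - 11 + 1 = 18 days (79 - 18 = 61 left)
March 1 → April 1: 31 - 1 + 1 = 31 days (61 - 31 = 30 left)
April 1 → May 1: 30 - 1 + 1 = 30 days (30 - 30 = 0 left)
Land exactly on May 1, 2003


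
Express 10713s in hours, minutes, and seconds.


2h 58m 33s

Hours: 10713 ÷ 3600 = 2 remainder 3513
Minutes: 3513 ÷ 60 = 58 remainder 33
Seconds: 33


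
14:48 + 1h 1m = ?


15:49

Start: 888 minutes from midnight
Add: 61 minutes
Total: 949 minutes
Hours: 949 ÷ 60 = 15 remainder 49


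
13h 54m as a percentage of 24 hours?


Total minutes: 13×60 + 54 = 834
Day = 24×60 = 1440 minutes
Fraction = 834/1440 ≈ 0.5792
As a percentage: 834/1440 × 100 ≈ 57.92%

0.5792 (57.92%)


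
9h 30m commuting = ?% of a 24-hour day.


39.6%

Time: 570 minutes
Day: 1440 minutes
Percentage = (570/1440) × 100 ≈ 39.6%


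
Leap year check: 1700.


Rules: divisible by 4 AND (not by 100 OR by 400)
1700 ÷ 4 = 425 exactly → divisible by 4
1700 ÷ 100 = 17 exactly → divisible by 100
1700 ÷ 400 = 4 remainder 100 → not divisible by 400
Divisible by 100 but not by 400 → not a leap year

No


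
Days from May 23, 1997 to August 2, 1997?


71 days

From May 23, 1997 to August 2, 1997
Rest of May 1997: 31 - 23 = 8
Full months: June 30, July 31
Days into August 1997: 2
Total = 8 + 30 + 31 + 2 = 71 days


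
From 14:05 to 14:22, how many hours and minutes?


End time in minutes: 14×60 + 22 = 862
Start time in minutes: 14×60 + 5 = 845
Difference = 862 - 845 = 17 minutes
= 0 hours 17 minutes

0h 17m


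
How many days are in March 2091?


31 days

Month: March (month 3)
March has 31 days


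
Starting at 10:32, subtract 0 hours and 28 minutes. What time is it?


Start: 632 minutes from midnight
Subtract: 28 minutes
Remaining: 632 - 28 = 604
Hours: 10, Minutes: 4

10:04


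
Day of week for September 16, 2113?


Zeller's congruence:
q=16, m=9, k=13, j=21
h = (16 + ⌊13×10/5⌋ + 13 + ⌊13/4⌋ + ⌊21/4⌋ - 2×21) mod 7
= (16 + 26 + 13 + 3 + 5 - 42) mod 7
= 21 mod 7 = 0
h=0 → Saturday

Saturday


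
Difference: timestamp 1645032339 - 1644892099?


Difference = 1645032339 - 1644892099 = 140240 seconds
In hours: 140240 / 3600 ≈ 39.0
In days: 140240 / 86400 ≈ 1.62

140240 seconds (39.0 hours / 1.62 days)


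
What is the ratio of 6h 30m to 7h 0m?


Duration 1: 390 minutes
Duration 2: 420 minutes
Ratio = 390:420
GCD = 30
Simplified = 13:14
As a decimal: 13/14 ≈ 0.93

13:14 (0.93)


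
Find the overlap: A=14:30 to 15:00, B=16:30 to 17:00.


Meeting A: 870-900 (in minutes from midnight)
Meeting B: 990-1020
Overlap start = max(870, 990) = 990
Overlap end = min(900, 1020) = 900
Overlap = max(0, 900 - 990) = 0 min

0 minutes


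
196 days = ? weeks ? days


Weeks: 196 ÷ 7 = 28 remainder 0

28 weeks 0 days


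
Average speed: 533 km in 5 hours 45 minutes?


92.7 km/h

Distance: 533 km
Time: 5h 45m = 345 min = 345/60 = 23/4 hours
Speed = 533 ÷ (23/4) = 533 × 4 / 23 = 2132/23 ≈ 92.7 km/h


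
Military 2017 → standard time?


Hour: 20
20 - 12 = 8 → PM

8:17 PM


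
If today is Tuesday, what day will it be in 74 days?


Start: Tuesday (index 1)
(1 + 74) mod 7
= 75 mod 7
= 5
Index 5 → Saturday

Saturday


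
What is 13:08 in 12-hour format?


1:08 PM

Hour: 13
13 - 12 = 1 → PM


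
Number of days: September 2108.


30 days

Month: September (month 9)
September has 30 days


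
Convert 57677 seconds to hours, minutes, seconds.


16h 1m 17s

Hours: 57677 ÷ 3600 = 16 remainder 77
Minutes: 77 ÷ 60 = 1 remainder 17
Seconds: 17


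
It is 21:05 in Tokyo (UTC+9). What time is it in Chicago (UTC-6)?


06:05

Time difference = UTC-6 - UTC+9 = -15 hours
New hour = (21 -15) mod 24
= 6 mod 24 = 6
Minutes unchanged → 06:05


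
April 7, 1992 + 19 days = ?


April 26, 1992

Start: April 7, 1992
Add 19 days
April 7 + 19 = April 26, 1992


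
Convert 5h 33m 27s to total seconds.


Hours: 5 × 3600 = 18000
Minutes: 33 × 60 = 1980
Seconds: 27
Total = 18000 + 1980 + 27 = 20007

20007 seconds


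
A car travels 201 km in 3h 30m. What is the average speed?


57.4 km/h

Distance: 201 km
Time: 3h 30m = 210 min = 210/60 = 7/2 hours
Speed = 201 ÷ (7/2) = 201 × 2 / 7 = 402/7 ≈ 57.4 km/h


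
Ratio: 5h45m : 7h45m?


23:31 (0.74)

Duration 1: 345 minutes
Duration 2: 465 minutes
Ratio = 345:465
GCD = 15
Simplified = 23:31
As a decimal: 23/31 ≈ 0.74


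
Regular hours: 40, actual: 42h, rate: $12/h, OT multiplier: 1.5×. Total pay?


Regular: 40h × $12 = $480.00
Overtime: 42 - 40 = 2h
OT pay: 2h × $12 × 1.5 = $36.00
Total = $480.00 + $36.00 = $516.00

$516.00


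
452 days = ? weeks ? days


64 weeks 4 days

Weeks: 452 ÷ 7 = 64 remainder 4


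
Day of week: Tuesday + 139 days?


Start: Tuesday (index 1)
(1 + 139) mod 7
= 140 mod 7
= 0
Index 0 → Monday

Monday


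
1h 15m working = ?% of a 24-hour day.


5.2%

Time: 75 minutes
Day: 1440 minutes
Percentage = (75/1440) × 100 ≈ 5.2%


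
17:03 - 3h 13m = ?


Start: 1023 minutes from midnight
Subtract: 193 minutes
Remaining: 1023 - 193 = 830
Hours: 13, Minutes: 50

13:50


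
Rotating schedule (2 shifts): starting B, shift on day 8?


Shifts: A, B
Start: B (index 1)
Day 8: (1 + 8 - 1) mod 2
= 8 mod 2
= 0
Index 0 → shift A

Shift A


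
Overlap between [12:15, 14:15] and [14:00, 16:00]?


Meeting A: 735-855 (in minutes from midnight)
Meeting B: 840-960
Overlap start = max(735, 840) = 840
Overlap end = min(855, 960) = 855
Overlap = max(0, 855 - 840) = 15 min

15 minutes


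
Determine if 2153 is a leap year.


No

Rules: divisible by 4 AND (not by 100 OR by 400)
2153 ÷ 4 = 538 remainder 1 → not divisible by 4
Not divisible by 4 → not a leap year


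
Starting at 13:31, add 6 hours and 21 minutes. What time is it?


19:52

Start: 811 minutes from midnight
Add: 381 minutes
Total: 1192 minutes
Hours: 1192 ÷ 60 = 19 remainder 52


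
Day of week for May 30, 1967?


Zeller's congruence:
q=30, m=5, k=67, j=19
h = (30 + ⌊13×6/5⌋ + 67 + ⌊67/4⌋ + ⌊19/4⌋ - 2×19) mod 7
= (30 + 15 + 67 + 16 + 4 - 38) mod 7
= 94 mod 7 = 3
h=3 → Tuesday

Tuesday


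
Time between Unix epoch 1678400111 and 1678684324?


284213 seconds (78.9 hours / 3.29 days)

Difference = 1678684324 - 1678400111 = 284213 seconds
In hours: 284213 / 3600 ≈ 78.9
In days: 284213 / 86400 ≈ 3.29


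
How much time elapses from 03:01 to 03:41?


End time in minutes: 3×60 + 41 = 221
Start time in minutes: 3×60 + 1 = 181
Difference = 221 - 181 = 40 minutes
= 0 hours 40 minutes

0h 40m


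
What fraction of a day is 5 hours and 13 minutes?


Total minutes: 5×60 + 13 = 313
Day = 24×60 = 1440 minutes
Fraction = 313/1440 ≈ 0.2174
As a percentage: 313/1440 × 100 ≈ 21.74%

0.2174 (21.74%)


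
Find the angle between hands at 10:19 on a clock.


Hour hand = 10×30 + 19×0.5 = 309.5°
Minute hand = 19×6 = 114°
Difference = |309.5 - 114| = 195.5°
Since > 180°: 360 - 195.5 = 164.5°

164.5°


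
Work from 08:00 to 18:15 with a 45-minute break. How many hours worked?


Total time = (18×60+15) - (8×60+0)
= 1095 - 480 = 615 min
Minus break: 615 - 45 = 570 min
= 9h 30m

9h 30m (570 minutes)


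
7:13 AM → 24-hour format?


07:13

Input: 7:13 AM
AM hour stays: 7


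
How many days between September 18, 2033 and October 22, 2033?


34 days

From September 18, 2033 to October 22, 2033
Rest of September 2033: 30 - 18 = 12
Days into October 2033: 22
Total = 12 + 22 = 34 days


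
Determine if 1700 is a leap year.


Rules: divisible by 4 AND (not by 100 OR by 400)
1700 ÷ 4 = 425 exactly → divisible by 4
1700 ÷ 100 = 17 exactly → divisible by 100
1700 ÷ 400 = 4 remainder 100 → not divisible by 400
Divisible by 100 but not by 400 → not a leap year

No


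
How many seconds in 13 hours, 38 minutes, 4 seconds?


Hours: 13 × 3600 = 46800
Minutes: 38 × 60 = 2280
Seconds: 4
Total = 46800 + 2280 + 4 = 49084

49084 seconds


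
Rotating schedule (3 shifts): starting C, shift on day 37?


Shifts: A, B, C
Start: C (index 2)
Day 37: (2 + 37 - 1) mod 3
= 38 mod 3
= 2
Index 2 → shift C

Shift C


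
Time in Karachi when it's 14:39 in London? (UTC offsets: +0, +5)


19:39

Time difference = UTC+5 - UTC+0 = +5 hours
New hour = (14 + 5) mod 24
= 19 mod 24 = 19
Minutes unchanged → 19:39


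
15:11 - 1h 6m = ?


Start: 911 minutes from midnight
Subtract: 66 minutes
Remaining: 911 - 66 = 845
Hours: 14, Minutes: 5

14:05


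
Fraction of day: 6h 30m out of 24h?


Total minutes: 6×60 + 30 = 390
Day = 24×60 = 1440 minutes
Fraction = 390/1440 ≈ 0.2708
As a percentage: 390/1440 × 100 ≈ 27.08%

0.2708 (27.08%)


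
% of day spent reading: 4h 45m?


19.8%

Time: 285 minutes
Day: 1440 minutes
Percentage = (285/1440) × 100 ≈ 19.8%


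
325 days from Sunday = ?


Wednesday

Start: Sunday (index 6)
(6 + 325) mod 7
= 331 mod 7
= 2
Index 2 → Wednesday


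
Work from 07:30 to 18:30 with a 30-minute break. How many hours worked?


Total time = (18×60+30) - (7×60+30)
= 1110 - 450 = 660 min
Minus break: 660 - 30 = 630 min
= 10h 30m

10h 30m (630 minutes)


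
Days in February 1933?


Month: February (month 2)
February: 28 or 29 (leap year)
1933 leap year? No

28 days


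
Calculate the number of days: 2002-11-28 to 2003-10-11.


From November 28, 2002 to October 11, 2003
Rest of November 2002: 30 - 28 = 2
Full months: December 31, January 31, February 2003 28, March 31, April 30, May 31, June 30, July 31, August 31, September 30
Days into October 2003: 11
Total = 2 + 31 + 31 + 28 + 31 + 30 + 31 + 30 + 31 + 31 + 30 + 11 = 317 days

317 days


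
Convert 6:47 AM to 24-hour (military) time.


06:47

Input: 6:47 AM
AM hour stays: 6


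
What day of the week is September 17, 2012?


Zeller's congruence:
q=17, m=9, k=12, j=20
h = (17 + ⌊13×10/5⌋ + 12 + ⌊12/4⌋ + ⌊20/4⌋ - 2×20) mod 7
= (17 + 26 + 12 + 3 + 5 - 40) mod 7
= 23 mod 7 = 2
h=2 → Monday

Monday


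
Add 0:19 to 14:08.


Start: 848 minutes from midnight
Add: 19 minutes
Total: 867 minutes
Hours: 867 ÷ 60 = 14 remainder 27

14:27


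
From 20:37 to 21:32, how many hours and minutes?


End time in minutes: 21×60 + 32 = 1292
Start time in minutes: 20×60 + 37 = 1237
Difference = 1292 - 1237 = 55 minutes
= 0 hours 55 minutes

0h 55m


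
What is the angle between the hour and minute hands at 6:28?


Hour hand = 6×30 + 28×0.5 = 194.0°
Minute hand = 28×6 = 168°
Difference = |194.0 - 168| = 26.0°

26.0°


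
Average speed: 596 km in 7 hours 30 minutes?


79.5 km/h

Distance: 596 km
Time: 7h 30m = 450 min = 450/60 = 15/2 hours
Speed = 596 ÷ (15/2) = 596 × 2 / 15 = 1192/15 ≈ 79.5 km/h


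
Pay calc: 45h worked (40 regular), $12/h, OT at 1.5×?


Regular: 40h × $12 = $480.00
Overtime: 45 - 40 = 5h
OT pay: 5h × $12 × 1.5 = $90.00
Total = $480.00 + $90.00 = $570.00

$570.00


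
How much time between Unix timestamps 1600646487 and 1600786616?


140129 seconds (38.9 hours / 1.62 days)

Difference = 1600786616 - 1600646487 = 140129 seconds
In hours: 140129 / 3600 ≈ 38.9
In days: 140129 / 86400 ≈ 1.62


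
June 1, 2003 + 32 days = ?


Start: June 1, 2003
Add 32 days
June 1 → July 1: 30 - 1 + 1 = 30 days (32 - 30 = 2 left)
July 1 + 2 = July 3, 2003

July 3, 2003


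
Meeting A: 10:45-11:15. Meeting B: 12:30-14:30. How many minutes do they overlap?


0 minutes

Meeting A: 645-675 (in minutes from midnight)
Meeting B: 750-870
Overlap start = max(645, 750) = 750
Overlap end = min(675, 870) = 675
Overlap = max(0, 675 - 750) = 0 min


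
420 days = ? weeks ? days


60 weeks 0 days

Weeks: 420 ÷ 7 = 60 remainder 0


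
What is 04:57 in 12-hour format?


Hour: 4
4 < 12 → AM

4:57 AM


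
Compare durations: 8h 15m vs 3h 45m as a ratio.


Duration 1: 495 minutes
Duration 2: 225 minutes
Ratio = 495:225
GCD = 45
Simplified = 11:5
As a decimal: 11/5 = 2.20

11:5 (2.20)


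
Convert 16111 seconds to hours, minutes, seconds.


4h 28m 31s

Hours: 16111 ÷ 3600 = 4 remainder 1711
Minutes: 1711 ÷ 60 = 28 remainder 31
Seconds: 31


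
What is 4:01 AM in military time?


Input: 4:01 AM
AM hour stays: 4

04:01


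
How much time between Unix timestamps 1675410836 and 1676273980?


863144 seconds (239.8 hours / 9.99 days)

Difference = 1676273980 - 1675410836 = 863144 seconds
In hours: 863144 / 3600 ≈ 239.8
In days: 863144 / 86400 ≈ 9.99


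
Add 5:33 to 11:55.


17:28

Start: 715 minutes from midnight
Add: 333 minutes
Total: 1048 minutes
Hours: 1048 ÷ 60 = 17 remainder 28


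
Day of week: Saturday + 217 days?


Saturday

Start: Saturday (index 5)
(5 + 217) mod 7
= 222 mod 7
= 5
Index 5 → Saturday


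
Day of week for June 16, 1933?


Zeller's congruence:
q=16, m=6, k=33, j=19
h = (16 + ⌊13×7/5⌋ + 33 + ⌊33/4⌋ + ⌊19/4⌋ - 2×19) mod 7
= (16 + 18 + 33 + 8 + 4 - 38) mod 7
= 41 mod 7 = 6
h=6 → Friday

Friday


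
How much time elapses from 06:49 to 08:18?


End time in minutes: 8×60 + 18 = 498
Start time in minutes: 6×60 + 49 = 409
Difference = 498 - 409 = 89 minutes
= 1 hours 29 minutes

1h 29m


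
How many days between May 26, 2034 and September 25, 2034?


From May 26, 2034 to September 25, 2034
Rest of May 2034: 31 - 26 = 5
Full months: June 30, July 31, August 31
Days into September 2034: 25
Total = 5 + 30 + 31 + 31 + 25 = 122 days

122 days


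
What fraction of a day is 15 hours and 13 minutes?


Total minutes: 15×60 + 13 = 913
Day = 24×60 = 1440 minutes
Fraction = 913/1440 ≈ 0.6340
As a percentage: 913/1440 × 100 ≈ 63.40%

0.6340 (63.40%)


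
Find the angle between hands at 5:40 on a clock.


Hour hand = 5×30 + 40×0.5 = 170.0°
Minute hand = 40×6 = 240°
Difference = |170.0 - 240| = 70.0°

70.0°


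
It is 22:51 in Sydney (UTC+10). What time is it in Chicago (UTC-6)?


06:51

Time difference = UTC-6 - UTC+10 = -16 hours
New hour = (22 -16) mod 24
= 6 mod 24 = 6
Minutes unchanged → 06:51


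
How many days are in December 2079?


31 days

Month: December (month 12)
December has 31 days


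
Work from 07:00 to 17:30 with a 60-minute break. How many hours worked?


Total time = (17×60+30) - (7×60+0)
= 1050 - 420 = 630 min
Minus break: 630 - 60 = 570 min
= 9h 30m

9h 30m (570 minutes)


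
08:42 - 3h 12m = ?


05:30

Start: 522 minutes from midnight
Subtract: 192 minutes
Remaining: 522 - 192 = 330
Hours: 5, Minutes: 30


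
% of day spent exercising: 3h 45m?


15.6%

Time: 225 minutes
Day: 1440 minutes
Percentage = (225/1440) × 100 ≈ 15.6%


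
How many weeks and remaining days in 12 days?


Weeks: 12 ÷ 7 = 1 remainder 5

1 weeks 5 days


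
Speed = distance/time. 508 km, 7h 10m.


Distance: 508 km
Time: 7h 10m = 430 min = 430/60 = 43/6 hours
Speed = 508 ÷ (43/6) = 508 × 6 / 43 = 3048/43 ≈ 70.9 km/h

70.9 km/h


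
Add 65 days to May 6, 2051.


Start: May 6, 2051
Add 65 days
May 6 → June 1: 31 - 6 + 1 = 26 days (65 - 26 = 39 left)
June 1 → July 1: 30 - 1 + 1 = 30 days (39 - 30 = 9 left)
July 1 + 9 = July 10, 2051

July 10, 2051


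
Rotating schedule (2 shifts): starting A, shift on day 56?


Shift B

Shifts: A, B
Start: A (index 0)
Day 56: (0 + 56 - 1) mod 2
= 55 mod 2
= 1
Index 1 → shift B


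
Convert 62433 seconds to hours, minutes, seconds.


17h 20m 33s

Hours: 62433 ÷ 3600 = 17 remainder 1233
Minutes: 1233 ÷ 60 = 20 remainder 33
Seconds: 33


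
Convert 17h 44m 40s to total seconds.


Hours: 17 × 3600 = 61200
Minutes: 44 × 60 = 2640
Seconds: 40
Total = 61200 + 2640 + 40 = 63880

63880 seconds


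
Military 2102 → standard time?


Hour: 21
21 - 12 = 9 → PM

9:02 PM


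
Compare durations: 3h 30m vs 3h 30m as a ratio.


1:1 (1.00)

Duration 1: 210 minutes
Duration 2: 210 minutes
Ratio = 210:210
GCD = 210
Simplified = 1:1
As a decimal: 1/1 = 1.00


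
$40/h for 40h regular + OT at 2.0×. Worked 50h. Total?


Regular: 40h × $40 = $1600.00
Overtime: 50 - 40 = 10h
OT pay: 10h × $40 × 2.0 = $800.00
Total = $1600.00 + $800.00 = $2400.00

$2400.00


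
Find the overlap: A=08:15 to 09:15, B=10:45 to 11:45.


Meeting A: 495-555 (in minutes from midnight)
Meeting B: 645-705
Overlap start = max(495, 645) = 645
Overlap end = min(555, 705) = 555
Overlap = max(0, 555 - 645) = 0 min

0 minutes


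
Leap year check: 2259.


No

Rules: divisible by 4 AND (not by 100 OR by 400)
2259 ÷ 4 = 564 remainder 3 → not divisible by 4
Not divisible by 4 → not a leap year


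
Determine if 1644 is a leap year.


Rules: divisible by 4 AND (not by 100 OR by 400)
1644 ÷ 4 = 411 exactly → divisible by 4
1644 ÷ 100 = 16 remainder 44 → not divisible by 100
Divisible by 4 but not by 100 → leap year

Yes


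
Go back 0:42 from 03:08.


Start: 188 minutes from midnight
Subtract: 42 minutes
Remaining: 188 - 42 = 146
Hours: 2, Minutes: 26

02:26


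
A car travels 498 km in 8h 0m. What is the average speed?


62.3 km/h

Distance: 498 km
Time: 8 hours
Speed = 498 / 8 ≈ 62.3 km/h


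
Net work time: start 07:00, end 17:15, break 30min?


9h 45m (585 minutes)

Total time = (17×60+15) - (7×60+0)
= 1035 - 420 = 615 min
Minus break: 615 - 30 = 585 min
= 9h 45m


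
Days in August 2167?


Month: August (month 8)
August has 31 days

31 days


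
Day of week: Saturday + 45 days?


Start: Saturday (index 5)
(5 + 45) mod 7
= 50 mod 7
= 1
Index 1 → Tuesday

Tuesday


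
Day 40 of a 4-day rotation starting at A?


Shift D

Shifts: A, B, C, D
Start: A (index 0)
Day 40: (0 + 40 - 1) mod 4
= 39 mod 4
= 3
Index 3 → shift D


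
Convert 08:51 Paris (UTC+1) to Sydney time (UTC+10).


17:51

Time difference = UTC+10 - UTC+1 = +9 hours
New hour = (8 + 9) mod 24
= 17 mod 24 = 17
Minutes unchanged → 17:51


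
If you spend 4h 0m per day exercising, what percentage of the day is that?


16.7%

Time: 240 minutes
Day: 1440 minutes
Percentage = (240/1440) × 100 ≈ 16.7%


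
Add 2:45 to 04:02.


Start: 242 minutes from midnight
Add: 165 minutes
Total: 407 minutes
Hours: 407 ÷ 60 = 6 remainder 47

06:47


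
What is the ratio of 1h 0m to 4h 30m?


2:9 (0.22)

Duration 1: 60 minutes
Duration 2: 270 minutes
Ratio = 60:270
GCD = 30
Simplified = 2:9
As a decimal: 2/9 ≈ 0.22


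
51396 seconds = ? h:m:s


Hours: 51396 ÷ 3600 = 14 remainder 996
Minutes: 996 ÷ 60 = 16 remainder 36
Seconds: 36

14h 16m 36s


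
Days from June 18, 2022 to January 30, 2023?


226 days

From June 18, 2022 to January 30, 2023
Rest of June 2022: 30 - 18 = 12
Full months: July 31, August 31, September 30, October 31, November 30, December 31
Days into January 2023: 30
Total = 12 + 31 + 31 + 30 + 31 + 30 + 31 + 30 = 226 days


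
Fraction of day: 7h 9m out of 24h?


Total minutes: 7×60 + 9 = 429
Day = 24×60 = 1440 minutes
Fraction = 429/1440 ≈ 0.2979
As a percentage: 429/1440 × 100 ≈ 29.79%

0.2979 (29.79%)


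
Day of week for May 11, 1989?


Zeller's congruence:
q=11, m=5, k=89, j=19
h = (11 + ⌊13×6/5⌋ + 89 + ⌊89/4⌋ + ⌊19/4⌋ - 2×19) mod 7
= (11 + 15 + 89 + 22 + 4 - 38) mod 7
= 103 mod 7 = 5
h=5 → Thursday

Thursday


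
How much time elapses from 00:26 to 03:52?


3h 26m

End time in minutes: 3×60 + 52 = 232
Start time in minutes: 0×60 + 26 = 26
Difference = 232 - 26 = 206 minutes
= 3 hours 26 minutes


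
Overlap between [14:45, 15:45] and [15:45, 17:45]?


Meeting A: 885-945 (in minutes from midnight)
Meeting B: 945-1065
Overlap start = max(885, 945) = 945
Overlap end = min(945, 1065) = 945
Overlap = max(0, 945 - 945) = 0 min

0 minutes


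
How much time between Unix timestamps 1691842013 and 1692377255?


Difference = 1692377255 - 1691842013 = 535242 seconds
In hours: 535242 / 3600 ≈ 148.7
In days: 535242 / 86400 ≈ 6.19

535242 seconds (148.7 hours / 6.19 days)


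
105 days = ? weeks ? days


Weeks: 105 ÷ 7 = 15 remainder 0

15 weeks 0 days


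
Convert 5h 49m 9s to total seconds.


Hours: 5 × 3600 = 18000
Minutes: 49 × 60 = 2940
Seconds: 9
Total = 18000 + 2940 + 9 = 20949

20949 seconds


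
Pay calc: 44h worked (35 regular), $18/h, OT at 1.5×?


Regular: 35h × $18 = $630.00
Overtime: 44 - 35 = 9h
OT pay: 9h × $18 × 1.5 = $243.00
Total = $630.00 + $243.00 = $873.00

$873.00


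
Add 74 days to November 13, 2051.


January 26, 2052

Start: November 13, 2051
Add 74 days
November 13 → December 1: 30 - 13 + 1 = 18 days (74 - 18 = 56 left)
December 1 → January 1: 31 - 1 + 1 = 31 days (56 - 31 = 25 left)
January 1 + 25 = January 26, 2052


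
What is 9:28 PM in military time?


21:28

Input: 9:28 PM
PM: 9 + 12 = 21


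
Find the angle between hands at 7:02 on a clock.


161.0°

Hour hand = 7×30 + 2×0.5 = 211.0°
Minute hand = 2×6 = 12°
Difference = |211.0 - 12| = 199.0°
Since > 180°: 360 - 199.0 = 161.0°


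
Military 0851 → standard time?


Hour: 8
8 < 12 → AM

8:51 AM


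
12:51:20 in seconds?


Hours: 12 × 3600 = 43200
Minutes: 51 × 60 = 3060
Seconds: 20
Total = 43200 + 3060 + 20 = 46280

46280 seconds


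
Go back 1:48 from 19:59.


Start: 1199 minutes from midnight
Subtract: 108 minutes
Remaining: 1199 - 108 = 1091
Hours: 18, Minutes: 11

18:11


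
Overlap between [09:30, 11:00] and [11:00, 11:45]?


0 minutes

Meeting A: 570-660 (in minutes from midnight)
Meeting B: 660-705
Overlap start = max(570, 660) = 660
Overlap end = min(660, 705) = 660
Overlap = max(0, 660 - 660) = 0 min


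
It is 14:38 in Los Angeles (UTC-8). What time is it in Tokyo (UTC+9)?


07:38 (next day)

Time difference = UTC+9 - UTC-8 = +17 hours
New hour = (14 + 17) mod 24
= 31 mod 24 = 7
Minutes unchanged → 07:38; 31 ≥ 24 → next day


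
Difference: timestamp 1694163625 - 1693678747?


484878 seconds (134.7 hours / 5.61 days)

Difference = 1694163625 - 1693678747 = 484878 seconds
In hours: 484878 / 3600 ≈ 134.7
In days: 484878 / 86400 ≈ 5.61


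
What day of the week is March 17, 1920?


Zeller's congruence:
q=17, m=3, k=20, j=19
h = (17 + ⌊13×4/5⌋ + 20 + ⌊20/4⌋ + ⌊19/4⌋ - 2×19) mod 7
= (17 + 10 + 20 + 5 + 4 - 38) mod 7
= 18 mod 7 = 4
h=4 → Wednesday

Wednesday


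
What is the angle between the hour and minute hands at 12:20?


110.0°

Hour hand (12 ≡ 0 on the dial): 0×30 + 20×0.5 = 10.0°
Minute hand = 20×6 = 120°
Difference = |10.0 - 120| = 110.0°


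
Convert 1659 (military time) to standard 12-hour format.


4:59 PM

Hour: 16
16 - 12 = 4 → PM


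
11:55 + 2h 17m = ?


14:12

Start: 715 minutes from midnight
Add: 137 minutes
Total: 852 minutes
Hours: 852 ÷ 60 = 14 remainder 12


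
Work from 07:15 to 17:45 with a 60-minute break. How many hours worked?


9h 30m (570 minutes)

Total time = (17×60+45) - (7×60+15)
= 1065 - 435 = 630 min
Minus break: 630 - 60 = 570 min
= 9h 30m


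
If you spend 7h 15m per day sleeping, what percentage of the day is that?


Time: 435 minutes
Day: 1440 minutes
Percentage = (435/1440) × 100 ≈ 30.2%

30.2%


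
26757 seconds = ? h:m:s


Hours: 26757 ÷ 3600 = 7 remainder 1557
Minutes: 1557 ÷ 60 = 25 remainder 57
Seconds: 57

7h 25m 57s


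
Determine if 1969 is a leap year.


No

Rules: divisible by 4 AND (not by 100 OR by 400)
1969 ÷ 4 = 492 remainder 1 → not divisible by 4
Not divisible by 4 → not a leap year


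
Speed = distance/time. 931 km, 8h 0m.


Distance: 931 km
Time: 8 hours
Speed = 931 / 8 ≈ 116.4 km/h

116.4 km/h


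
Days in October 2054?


31 days

Month: October (month 10)
October has 31 days


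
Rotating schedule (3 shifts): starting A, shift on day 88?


Shifts: A, B, C
Start: A (index 0)
Day 88: (0 + 88 - 1) mod 3
= 87 mod 3
= 0
Index 0 → shift A

Shift A


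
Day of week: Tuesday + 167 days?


Start: Tuesday (index 1)
(1 + 167) mod 7
= 168 mod 7
= 0
Index 0 → Monday

Monday


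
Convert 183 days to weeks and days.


Weeks: 183 ÷ 7 = 26 remainder 1

26 weeks 1 days


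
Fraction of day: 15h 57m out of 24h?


Total minutes: 15×60 + 57 = 957
Day = 24×60 = 1440 minutes
Fraction = 957/1440 ≈ 0.6646
As a percentage: 957/1440 × 100 ≈ 66.46%

0.6646 (66.46%)


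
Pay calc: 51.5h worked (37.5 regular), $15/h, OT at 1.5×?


$877.50

Regular: 37.5h × $15 = $562.50
Overtime: 51.5 - 37.5 = 14.0h
OT pay: 14.0h × $15 × 1.5 = $315.00
Total = $562.50 + $315.00 = $877.50


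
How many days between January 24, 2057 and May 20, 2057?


From January 24, 2057 to May 20, 2057
Rest of January 2057: 31 - 24 = 7
Full months: February 2057 28, March 31, April 30
Days into May 2057: 20
Total = 7 + 28 + 31 + 30 + 20 = 116 days

116 days


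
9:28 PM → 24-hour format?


Input: 9:28 PM
PM: 9 + 12 = 21

21:28


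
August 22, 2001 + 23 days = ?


September 14, 2001

Start: August 22, 2001
Add 23 days
August 22 → September 1: 31 - 22 + 1 = 10 days (23 - 10 = 13 left)
September 1 + 13 = September 14, 2001


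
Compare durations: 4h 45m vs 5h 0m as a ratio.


19:20 (0.95)

Duration 1: 285 minutes
Duration 2: 300 minutes
Ratio = 285:300
GCD = 15
Simplified = 19:20
As a decimal: 19/20 = 0.95


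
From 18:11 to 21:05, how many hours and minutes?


2h 54m

End time in minutes: 21×60 + 5 = 1265
Start time in minutes: 18×60 + 11 = 1091
Difference = 1265 - 1091 = 174 minutes
= 2 hours 54 minutes


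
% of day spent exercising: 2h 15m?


Time: 135 minutes
Day: 1440 minutes
Percentage = (135/1440) × 100 ≈ 9.4%

9.4%


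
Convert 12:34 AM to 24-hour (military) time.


00:34

Input: 12:34 AM
12 AM → 00 (midnight)


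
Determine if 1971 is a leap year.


No

Rules: divisible by 4 AND (not by 100 OR by 400)
1971 ÷ 4 = 492 remainder 3 → not divisible by 4
Not divisible by 4 → not a leap year


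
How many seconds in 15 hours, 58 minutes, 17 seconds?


57497 seconds

Hours: 15 × 3600 = 54000
Minutes: 58 × 60 = 3480
Seconds: 17
Total = 54000 + 3480 + 17 = 57497


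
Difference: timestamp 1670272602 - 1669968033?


304569 seconds (84.6 hours / 3.53 days)

Difference = 1670272602 - 1669968033 = 304569 seconds
In hours: 304569 / 3600 ≈ 84.6
In days: 304569 / 86400 ≈ 3.53


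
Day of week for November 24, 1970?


Tuesday

Zeller's congruence:
q=24, m=11, k=70, j=19
h = (24 + ⌊13×12/5⌋ + 70 + ⌊70/4⌋ + ⌊19/4⌋ - 2×19) mod 7
= (24 + 31 + 70 + 17 + 4 - 38) mod 7
= 108 mod 7 = 3
h=3 → Tuesday


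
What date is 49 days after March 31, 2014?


May 19, 2014

Start: March 31, 2014
Add 49 days
March 31 → April 1: 31 - 31 + 1 = 1 days (49 - 1 = 48 left)
April 1 → May 1: 30 - 1 + 1 = 30 days (48 - 30 = 18 left)
May 1 + 18 = May 19, 2014


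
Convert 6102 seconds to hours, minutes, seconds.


Hours: 6102 ÷ 3600 = 1 remainder 2502
Minutes: 2502 ÷ 60 = 41 remainder 42
Seconds: 42

1h 41m 42s


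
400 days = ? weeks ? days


Weeks: 400 ÷ 7 = 57 remainder 1

57 weeks 1 days


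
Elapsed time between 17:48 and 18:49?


End time in minutes: 18×60 + 49 = 1129
Start time in minutes: 17×60 + 48 = 1068
Difference = 1129 - 1068 = 61 minutes
= 1 hours 1 minutes

1h 1m


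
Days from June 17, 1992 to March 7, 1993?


263 days

From June 17, 1992 to March 7, 1993
Rest of June 1992: 30 - 17 = 13
Full months: July 31, August 31, September 30, October 31, November 30, December 31, January 31, February 1993 28
Days into March 1993: 7
Total = 13 + 31 + 31 + 30 + 31 + 30 + 31 + 31 + 28 + 7 = 263 days


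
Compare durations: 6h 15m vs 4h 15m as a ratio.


Duration 1: 375 minutes
Duration 2: 255 minutes
Ratio = 375:255
GCD = 15
Simplified = 25:17
As a decimal: 25/17 ≈ 1.47

25:17 (1.47)


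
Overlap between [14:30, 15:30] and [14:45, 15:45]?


45 minutes

Meeting A: 870-930 (in minutes from midnight)
Meeting B: 885-945
Overlap start = max(870, 885) = 885
Overlap end = min(930, 945) = 930
Overlap = max(0, 930 - 885) = 45 min


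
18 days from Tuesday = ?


Saturday

Start: Tuesday (index 1)
(1 + 18) mod 7
= 19 mod 7
= 5
Index 5 → Saturday


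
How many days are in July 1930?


Month: July (month 7)
July has 31 days

31 days


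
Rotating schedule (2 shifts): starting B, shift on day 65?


Shifts: A, B
Start: B (index 1)
Day 65: (1 + 65 - 1) mod 2
= 65 mod 2
= 1
Index 1 → shift B

Shift B


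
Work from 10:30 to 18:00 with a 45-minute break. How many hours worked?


6h 45m (405 minutes)

Total time = (18×60+0) - (10×60+30)
= 1080 - 630 = 450 min
Minus break: 450 - 45 = 405 min
= 6h 45m
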